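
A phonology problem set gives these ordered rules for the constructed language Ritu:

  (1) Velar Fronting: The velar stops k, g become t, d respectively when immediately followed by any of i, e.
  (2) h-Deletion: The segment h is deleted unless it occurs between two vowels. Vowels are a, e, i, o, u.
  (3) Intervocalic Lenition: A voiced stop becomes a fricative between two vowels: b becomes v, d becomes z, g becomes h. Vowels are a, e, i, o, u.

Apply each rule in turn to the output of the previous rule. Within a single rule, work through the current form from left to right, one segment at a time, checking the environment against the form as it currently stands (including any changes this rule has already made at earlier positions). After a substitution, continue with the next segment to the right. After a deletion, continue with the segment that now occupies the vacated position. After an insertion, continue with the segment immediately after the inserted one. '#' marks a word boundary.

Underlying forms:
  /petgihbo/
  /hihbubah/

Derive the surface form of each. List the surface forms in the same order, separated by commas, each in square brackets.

[petdivo], [ivuva]

/petgihbo/:
  (1) Velar Fronting: [petgihbo] → [petdihbo]
  (2) h-Deletion: [petdihbo] → [petdibo]
  (3) Intervocalic Lenition: [petdibo] → [petdivo]
/hihbubah/:
  (1) Velar Fronting: no change — [hihbubah]
  (2) h-Deletion: [hihbubah] → [ibuba]
  (3) Intervocalic Lenition: [ibuba] → [ivuva]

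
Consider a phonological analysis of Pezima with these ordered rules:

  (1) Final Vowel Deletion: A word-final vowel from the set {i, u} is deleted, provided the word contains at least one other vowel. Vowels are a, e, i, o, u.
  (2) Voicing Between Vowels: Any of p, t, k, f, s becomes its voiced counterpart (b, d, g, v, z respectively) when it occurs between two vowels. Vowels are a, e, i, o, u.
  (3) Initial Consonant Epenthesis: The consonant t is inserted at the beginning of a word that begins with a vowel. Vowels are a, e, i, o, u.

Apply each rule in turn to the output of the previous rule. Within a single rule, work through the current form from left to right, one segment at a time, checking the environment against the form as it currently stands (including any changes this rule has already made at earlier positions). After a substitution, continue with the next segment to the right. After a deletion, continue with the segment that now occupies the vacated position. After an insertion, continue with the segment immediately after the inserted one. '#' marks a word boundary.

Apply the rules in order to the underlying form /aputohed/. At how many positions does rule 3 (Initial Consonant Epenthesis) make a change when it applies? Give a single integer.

(1) Final Vowel Deletion: no change — [aputohed]
(2) Voicing Between Vowels: [aputohed] → [abudohed]
(3) Initial Consonant Epenthesis: [abudohed] → [tabudohed]
Rule 3 changed 1 position(s).

1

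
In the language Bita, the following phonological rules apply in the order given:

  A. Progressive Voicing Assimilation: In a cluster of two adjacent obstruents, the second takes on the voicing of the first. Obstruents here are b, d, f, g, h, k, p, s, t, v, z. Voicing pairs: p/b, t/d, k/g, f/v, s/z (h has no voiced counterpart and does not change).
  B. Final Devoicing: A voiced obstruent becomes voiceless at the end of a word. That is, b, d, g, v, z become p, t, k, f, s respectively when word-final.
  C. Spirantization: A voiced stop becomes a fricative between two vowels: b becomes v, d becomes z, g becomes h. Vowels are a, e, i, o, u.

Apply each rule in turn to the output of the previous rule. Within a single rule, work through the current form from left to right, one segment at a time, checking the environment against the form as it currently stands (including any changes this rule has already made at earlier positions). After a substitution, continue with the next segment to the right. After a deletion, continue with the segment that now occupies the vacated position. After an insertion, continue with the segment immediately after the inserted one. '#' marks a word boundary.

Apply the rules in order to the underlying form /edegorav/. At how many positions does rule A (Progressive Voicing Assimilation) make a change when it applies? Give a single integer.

0

A Progressive Voicing Assimilation: no change — [edegorav]
B Final Devoicing: [edegorav] → [edegoraf]
C Spirantization: [edegoraf] → [ezehoraf]
Rule A changed 0 position(s).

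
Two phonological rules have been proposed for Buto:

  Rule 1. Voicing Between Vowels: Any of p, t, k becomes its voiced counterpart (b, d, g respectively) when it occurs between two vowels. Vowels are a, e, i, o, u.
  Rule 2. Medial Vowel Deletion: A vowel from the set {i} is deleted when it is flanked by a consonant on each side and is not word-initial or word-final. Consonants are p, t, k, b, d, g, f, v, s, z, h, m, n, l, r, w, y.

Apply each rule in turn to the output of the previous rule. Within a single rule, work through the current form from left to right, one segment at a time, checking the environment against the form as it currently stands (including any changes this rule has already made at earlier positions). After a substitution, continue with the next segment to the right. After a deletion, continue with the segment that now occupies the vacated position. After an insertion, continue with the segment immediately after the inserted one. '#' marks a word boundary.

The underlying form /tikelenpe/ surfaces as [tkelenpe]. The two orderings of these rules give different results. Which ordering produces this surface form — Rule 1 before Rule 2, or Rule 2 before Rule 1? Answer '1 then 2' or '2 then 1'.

Order 1 then 2:
  1 Voicing Between Vowels: [tikelenpe] → [tigelenpe]
  2 Medial Vowel Deletion: [tigelenpe] → [tgelenpe]
  result: [tgelenpe]
Order 2 then 1:
  2 Medial Vowel Deletion: [tikelenpe] → [tkelenpe]
  1 Voicing Between Vowels: no change — [tkelenpe]
  result: [tkelenpe]

2 then 1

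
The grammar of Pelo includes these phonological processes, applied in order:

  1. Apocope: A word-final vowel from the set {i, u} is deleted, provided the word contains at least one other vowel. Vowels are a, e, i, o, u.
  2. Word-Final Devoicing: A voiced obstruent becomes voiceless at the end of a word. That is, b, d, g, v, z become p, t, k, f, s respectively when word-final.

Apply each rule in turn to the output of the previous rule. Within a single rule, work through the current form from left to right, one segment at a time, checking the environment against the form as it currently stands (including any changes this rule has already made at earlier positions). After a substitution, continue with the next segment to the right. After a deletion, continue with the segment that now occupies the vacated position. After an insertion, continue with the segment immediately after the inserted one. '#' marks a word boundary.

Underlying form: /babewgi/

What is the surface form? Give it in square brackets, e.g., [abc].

1 Apocope: [babewgi] → [babewg]
2 Word-Final Devoicing: [babewg] → [babewk]

[babewk]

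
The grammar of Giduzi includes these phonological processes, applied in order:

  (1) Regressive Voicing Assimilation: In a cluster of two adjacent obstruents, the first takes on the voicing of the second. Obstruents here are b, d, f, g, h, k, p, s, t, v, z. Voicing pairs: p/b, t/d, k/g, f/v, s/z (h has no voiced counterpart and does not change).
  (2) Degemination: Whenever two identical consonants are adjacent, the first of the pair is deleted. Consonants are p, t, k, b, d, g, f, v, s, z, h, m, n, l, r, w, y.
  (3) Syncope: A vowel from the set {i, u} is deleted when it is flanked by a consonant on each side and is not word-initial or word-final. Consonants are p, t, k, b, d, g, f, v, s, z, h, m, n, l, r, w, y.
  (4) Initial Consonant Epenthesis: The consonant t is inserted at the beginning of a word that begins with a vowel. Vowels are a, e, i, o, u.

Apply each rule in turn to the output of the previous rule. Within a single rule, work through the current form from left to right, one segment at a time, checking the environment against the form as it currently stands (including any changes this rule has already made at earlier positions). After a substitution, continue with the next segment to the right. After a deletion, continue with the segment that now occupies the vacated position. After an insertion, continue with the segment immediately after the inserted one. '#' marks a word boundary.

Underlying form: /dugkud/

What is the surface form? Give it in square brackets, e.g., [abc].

(1) Regressive Voicing Assimilation: [dugkud] → [dukkud]
(2) Degemination: [dukkud] → [dukud]
(3) Syncope: [dukud] → [dkd]
(4) Initial Consonant Epenthesis: no change — [dkd]

[dkd]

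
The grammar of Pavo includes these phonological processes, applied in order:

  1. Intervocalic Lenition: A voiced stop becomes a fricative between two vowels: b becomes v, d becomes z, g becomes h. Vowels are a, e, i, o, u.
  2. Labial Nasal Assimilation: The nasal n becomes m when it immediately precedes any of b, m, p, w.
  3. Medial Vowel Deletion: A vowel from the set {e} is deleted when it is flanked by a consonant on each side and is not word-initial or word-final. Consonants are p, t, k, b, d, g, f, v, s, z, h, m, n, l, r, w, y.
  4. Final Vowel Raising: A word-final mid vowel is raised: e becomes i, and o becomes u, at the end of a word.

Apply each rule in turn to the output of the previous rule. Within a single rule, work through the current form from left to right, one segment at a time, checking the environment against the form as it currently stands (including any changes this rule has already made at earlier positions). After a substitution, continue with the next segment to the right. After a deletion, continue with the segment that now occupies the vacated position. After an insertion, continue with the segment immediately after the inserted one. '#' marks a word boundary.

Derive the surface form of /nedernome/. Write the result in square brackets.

[nzrnomi]

1 Intervocalic Lenition: [nedernome] → [nezernome]
2 Labial Nasal Assimilation: no change — [nezernome]
3 Medial Vowel Deletion: [nezernome] → [nzrnome]
4 Final Vowel Raising: [nzrnome] → [nzrnomi]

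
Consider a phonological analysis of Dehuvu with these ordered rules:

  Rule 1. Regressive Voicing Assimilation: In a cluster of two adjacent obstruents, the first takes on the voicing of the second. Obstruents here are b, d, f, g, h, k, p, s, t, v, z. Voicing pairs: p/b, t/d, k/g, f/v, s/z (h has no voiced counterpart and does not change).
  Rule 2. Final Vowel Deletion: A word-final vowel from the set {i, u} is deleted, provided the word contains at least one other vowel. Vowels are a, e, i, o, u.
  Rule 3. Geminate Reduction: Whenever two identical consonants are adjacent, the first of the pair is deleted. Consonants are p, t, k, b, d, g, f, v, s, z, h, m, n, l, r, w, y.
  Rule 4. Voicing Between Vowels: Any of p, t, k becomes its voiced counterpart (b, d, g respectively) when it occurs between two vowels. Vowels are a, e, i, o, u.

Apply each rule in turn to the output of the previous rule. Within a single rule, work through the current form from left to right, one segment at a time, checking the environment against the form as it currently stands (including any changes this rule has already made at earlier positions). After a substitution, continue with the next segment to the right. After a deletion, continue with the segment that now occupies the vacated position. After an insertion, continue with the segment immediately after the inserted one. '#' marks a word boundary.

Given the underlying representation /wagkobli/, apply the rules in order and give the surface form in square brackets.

[wagobl]

Rule 1 Regressive Voicing Assimilation: [wagkobli] → [wakkobli]
Rule 2 Final Vowel Deletion: [wakkobli] → [wakkobl]
Rule 3 Geminate Reduction: [wakkobl] → [wakobl]
Rule 4 Voicing Between Vowels: [wakobl] → [wagobl]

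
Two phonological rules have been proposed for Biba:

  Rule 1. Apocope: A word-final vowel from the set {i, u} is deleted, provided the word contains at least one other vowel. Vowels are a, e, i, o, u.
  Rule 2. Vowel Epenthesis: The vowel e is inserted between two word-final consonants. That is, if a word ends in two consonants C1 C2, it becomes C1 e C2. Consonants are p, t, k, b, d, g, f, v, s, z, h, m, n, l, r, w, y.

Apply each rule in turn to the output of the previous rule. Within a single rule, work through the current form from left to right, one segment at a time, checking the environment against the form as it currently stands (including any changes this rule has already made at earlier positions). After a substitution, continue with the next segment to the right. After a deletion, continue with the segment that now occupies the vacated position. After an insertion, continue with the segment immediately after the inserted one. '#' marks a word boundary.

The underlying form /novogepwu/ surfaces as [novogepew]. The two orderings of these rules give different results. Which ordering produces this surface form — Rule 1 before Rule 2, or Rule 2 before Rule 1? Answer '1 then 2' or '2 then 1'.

Order 1 then 2:
  1 Apocope: [novogepwu] → [novogepw]
  2 Vowel Epenthesis: [novogepw] → [novogepew]
  result: [novogepew]
Order 2 then 1:
  2 Vowel Epenthesis: no change — [novogepwu]
  1 Apocope: [novogepwu] → [novogepw]
  result: [novogepw]

1 then 2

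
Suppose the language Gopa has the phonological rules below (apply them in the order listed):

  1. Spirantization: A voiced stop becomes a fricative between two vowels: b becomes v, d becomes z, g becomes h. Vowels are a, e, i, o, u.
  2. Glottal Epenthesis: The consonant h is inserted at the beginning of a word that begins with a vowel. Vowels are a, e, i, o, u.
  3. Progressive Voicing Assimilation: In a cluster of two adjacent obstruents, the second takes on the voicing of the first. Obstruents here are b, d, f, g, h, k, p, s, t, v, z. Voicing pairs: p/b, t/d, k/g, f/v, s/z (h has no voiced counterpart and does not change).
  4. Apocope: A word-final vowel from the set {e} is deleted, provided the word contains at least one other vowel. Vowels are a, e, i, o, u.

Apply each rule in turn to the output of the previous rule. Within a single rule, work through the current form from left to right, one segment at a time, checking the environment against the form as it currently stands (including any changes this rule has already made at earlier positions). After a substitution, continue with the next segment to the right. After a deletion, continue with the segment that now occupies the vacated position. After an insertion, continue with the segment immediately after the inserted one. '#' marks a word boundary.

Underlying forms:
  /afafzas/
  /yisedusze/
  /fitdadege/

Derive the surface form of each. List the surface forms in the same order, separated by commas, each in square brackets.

/afafzas/:
  1 Spirantization: no change — [afafzas]
  2 Glottal Epenthesis: [afafzas] → [hafafzas]
  3 Progressive Voicing Assimilation: [hafafzas] → [hafafsas]
  4 Apocope: no change — [hafafsas]
/yisedusze/:
  1 Spirantization: [yisedusze] → [yisezusze]
  2 Glottal Epenthesis: no change — [yisezusze]
  3 Progressive Voicing Assimilation: [yisezusze] → [yisezusse]
  4 Apocope: [yisezusse] → [yisezuss]
/fitdadege/:
  1 Spirantization: [fitdadege] → [fitdazehe]
  2 Glottal Epenthesis: no change — [fitdazehe]
  3 Progressive Voicing Assimilation: [fitdazehe] → [fittazehe]
  4 Apocope: [fittazehe] → [fittazeh]

[hafafsas], [yisezuss], [fittazeh]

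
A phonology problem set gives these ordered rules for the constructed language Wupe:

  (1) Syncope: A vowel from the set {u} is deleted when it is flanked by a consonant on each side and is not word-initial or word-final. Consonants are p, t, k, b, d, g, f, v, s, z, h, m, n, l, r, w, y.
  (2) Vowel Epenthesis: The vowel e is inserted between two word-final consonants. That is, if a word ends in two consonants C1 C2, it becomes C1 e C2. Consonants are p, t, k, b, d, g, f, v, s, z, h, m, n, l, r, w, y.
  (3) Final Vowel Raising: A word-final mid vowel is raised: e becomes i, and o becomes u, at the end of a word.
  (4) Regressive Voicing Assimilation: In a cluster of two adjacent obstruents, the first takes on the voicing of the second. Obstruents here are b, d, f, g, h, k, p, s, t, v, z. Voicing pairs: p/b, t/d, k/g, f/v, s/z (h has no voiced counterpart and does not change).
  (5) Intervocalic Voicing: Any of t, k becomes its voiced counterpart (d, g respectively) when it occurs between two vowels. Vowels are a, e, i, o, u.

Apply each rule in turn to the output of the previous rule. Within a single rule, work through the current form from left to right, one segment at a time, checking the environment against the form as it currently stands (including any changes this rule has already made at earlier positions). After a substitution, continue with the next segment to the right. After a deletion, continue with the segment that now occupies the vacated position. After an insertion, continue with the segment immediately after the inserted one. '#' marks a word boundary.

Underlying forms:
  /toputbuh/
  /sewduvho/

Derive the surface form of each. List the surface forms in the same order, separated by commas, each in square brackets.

/toputbuh/:
  (1) Syncope: [toputbuh] → [toptbh]
  (2) Vowel Epenthesis: [toptbh] → [toptbeh]
  (3) Final Vowel Raising: no change — [toptbeh]
  (4) Regressive Voicing Assimilation: [toptbeh] → [topdbeh]
  (5) Intervocalic Voicing: no change — [topdbeh]
/sewduvho/:
  (1) Syncope: [sewduvho] → [sewdvho]
  (2) Vowel Epenthesis: no change — [sewdvho]
  (3) Final Vowel Raising: [sewdvho] → [sewdvhu]
  (4) Regressive Voicing Assimilation: [sewdvhu] → [sewdfhu]
  (5) Intervocalic Voicing: no change — [sewdfhu]

[topdbeh], [sewdfhu]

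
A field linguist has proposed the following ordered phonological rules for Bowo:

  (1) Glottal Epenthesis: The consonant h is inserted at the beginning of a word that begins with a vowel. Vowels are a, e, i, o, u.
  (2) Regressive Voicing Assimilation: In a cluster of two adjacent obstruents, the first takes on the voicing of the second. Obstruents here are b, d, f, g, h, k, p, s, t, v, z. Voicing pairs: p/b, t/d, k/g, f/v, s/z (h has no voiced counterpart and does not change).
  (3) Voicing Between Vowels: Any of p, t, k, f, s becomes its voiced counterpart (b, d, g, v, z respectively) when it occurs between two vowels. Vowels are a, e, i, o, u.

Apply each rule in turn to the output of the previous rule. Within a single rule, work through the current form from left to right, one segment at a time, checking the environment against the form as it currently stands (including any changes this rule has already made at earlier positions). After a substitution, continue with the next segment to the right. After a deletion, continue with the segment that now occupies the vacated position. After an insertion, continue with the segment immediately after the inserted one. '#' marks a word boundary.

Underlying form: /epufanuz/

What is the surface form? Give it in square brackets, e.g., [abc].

(1) Glottal Epenthesis: [epufanuz] → [hepufanuz]
(2) Regressive Voicing Assimilation: no change — [hepufanuz]
(3) Voicing Between Vowels: [hepufanuz] → [hebuvanuz]

[hebuvanuz]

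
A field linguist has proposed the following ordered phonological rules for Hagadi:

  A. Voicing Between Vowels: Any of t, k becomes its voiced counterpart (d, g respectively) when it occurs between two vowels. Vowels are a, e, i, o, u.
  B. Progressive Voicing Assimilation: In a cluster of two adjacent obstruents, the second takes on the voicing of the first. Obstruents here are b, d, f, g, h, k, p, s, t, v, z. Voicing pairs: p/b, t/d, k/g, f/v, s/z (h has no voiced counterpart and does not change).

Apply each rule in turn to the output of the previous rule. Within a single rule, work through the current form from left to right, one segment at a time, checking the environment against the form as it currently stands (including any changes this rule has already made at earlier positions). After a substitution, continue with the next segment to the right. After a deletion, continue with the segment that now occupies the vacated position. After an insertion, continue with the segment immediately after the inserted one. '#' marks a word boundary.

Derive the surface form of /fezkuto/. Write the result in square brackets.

A Voicing Between Vowels: [fezkuto] → [fezkudo]
B Progressive Voicing Assimilation: [fezkudo] → [fezgudo]

[fezgudo]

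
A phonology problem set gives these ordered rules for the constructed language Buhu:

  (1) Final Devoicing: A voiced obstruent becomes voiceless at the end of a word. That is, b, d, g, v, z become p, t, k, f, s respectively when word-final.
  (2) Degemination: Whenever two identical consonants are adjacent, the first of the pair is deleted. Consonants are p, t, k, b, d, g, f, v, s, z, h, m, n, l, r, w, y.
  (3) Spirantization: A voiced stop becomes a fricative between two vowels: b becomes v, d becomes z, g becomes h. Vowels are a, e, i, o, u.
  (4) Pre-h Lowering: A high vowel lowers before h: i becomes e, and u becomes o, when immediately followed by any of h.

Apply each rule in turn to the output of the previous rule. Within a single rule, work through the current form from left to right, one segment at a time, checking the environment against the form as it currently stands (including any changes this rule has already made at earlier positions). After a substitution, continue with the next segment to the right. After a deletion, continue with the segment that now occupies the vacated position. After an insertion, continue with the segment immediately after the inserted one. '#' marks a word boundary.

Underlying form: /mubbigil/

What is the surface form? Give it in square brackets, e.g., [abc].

[muvehil]

(1) Final Devoicing: no change — [mubbigil]
(2) Degemination: [mubbigil] → [mubigil]
(3) Spirantization: [mubigil] → [muvihil]
(4) Pre-h Lowering: [muvihil] → [muvehil]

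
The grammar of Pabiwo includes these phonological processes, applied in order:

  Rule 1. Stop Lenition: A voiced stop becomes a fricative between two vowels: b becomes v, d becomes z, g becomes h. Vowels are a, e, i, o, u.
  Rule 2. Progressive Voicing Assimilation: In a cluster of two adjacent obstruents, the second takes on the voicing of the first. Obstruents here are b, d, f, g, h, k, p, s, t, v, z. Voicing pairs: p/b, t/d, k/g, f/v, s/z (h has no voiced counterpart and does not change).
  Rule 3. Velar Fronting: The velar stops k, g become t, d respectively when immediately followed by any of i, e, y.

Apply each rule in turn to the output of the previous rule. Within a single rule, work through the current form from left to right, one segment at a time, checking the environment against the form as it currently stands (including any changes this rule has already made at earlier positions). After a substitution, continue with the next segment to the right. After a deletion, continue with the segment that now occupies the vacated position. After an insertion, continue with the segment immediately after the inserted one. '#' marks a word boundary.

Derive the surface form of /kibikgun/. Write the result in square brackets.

[tivikkun]

Rule 1 Stop Lenition: [kibikgun] → [kivikgun]
Rule 2 Progressive Voicing Assimilation: [kivikgun] → [kivikkun]
Rule 3 Velar Fronting: [kivikkun] → [tivikkun]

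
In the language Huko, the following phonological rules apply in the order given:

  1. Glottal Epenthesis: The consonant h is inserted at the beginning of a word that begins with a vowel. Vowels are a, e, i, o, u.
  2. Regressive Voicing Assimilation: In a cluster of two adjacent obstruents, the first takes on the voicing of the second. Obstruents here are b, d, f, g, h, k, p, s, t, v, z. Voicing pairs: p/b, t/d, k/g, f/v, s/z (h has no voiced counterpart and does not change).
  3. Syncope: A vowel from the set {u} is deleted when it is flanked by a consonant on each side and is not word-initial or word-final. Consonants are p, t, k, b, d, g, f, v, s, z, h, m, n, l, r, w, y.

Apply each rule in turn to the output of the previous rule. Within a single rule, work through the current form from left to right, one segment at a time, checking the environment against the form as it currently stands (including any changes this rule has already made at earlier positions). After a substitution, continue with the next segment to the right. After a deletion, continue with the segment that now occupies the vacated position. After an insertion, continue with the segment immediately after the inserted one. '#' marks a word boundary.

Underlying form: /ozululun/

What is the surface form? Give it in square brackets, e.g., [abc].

[hozlln]

1 Glottal Epenthesis: [ozululun] → [hozululun]
2 Regressive Voicing Assimilation: no change — [hozululun]
3 Syncope: [hozululun] → [hozlln]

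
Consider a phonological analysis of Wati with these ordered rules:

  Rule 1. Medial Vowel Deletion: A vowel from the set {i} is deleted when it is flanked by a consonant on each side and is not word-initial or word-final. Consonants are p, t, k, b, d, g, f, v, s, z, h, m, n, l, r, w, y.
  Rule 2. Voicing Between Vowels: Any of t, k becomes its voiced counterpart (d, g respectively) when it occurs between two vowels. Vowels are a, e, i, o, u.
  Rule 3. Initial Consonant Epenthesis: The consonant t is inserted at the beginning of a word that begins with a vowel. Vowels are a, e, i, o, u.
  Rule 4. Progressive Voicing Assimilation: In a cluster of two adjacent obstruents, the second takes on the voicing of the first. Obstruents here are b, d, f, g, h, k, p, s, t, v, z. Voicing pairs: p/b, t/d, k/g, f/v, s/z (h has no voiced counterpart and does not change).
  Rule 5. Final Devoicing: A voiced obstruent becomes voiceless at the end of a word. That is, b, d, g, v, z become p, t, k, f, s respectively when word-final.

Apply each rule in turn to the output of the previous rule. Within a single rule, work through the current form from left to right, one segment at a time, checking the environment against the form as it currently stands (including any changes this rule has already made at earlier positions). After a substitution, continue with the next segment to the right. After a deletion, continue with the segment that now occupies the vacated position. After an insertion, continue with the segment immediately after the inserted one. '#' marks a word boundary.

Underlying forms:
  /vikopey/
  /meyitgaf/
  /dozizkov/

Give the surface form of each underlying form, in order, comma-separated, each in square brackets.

/vikopey/:
  Rule 1 Medial Vowel Deletion: [vikopey] → [vkopey]
  Rule 2 Voicing Between Vowels: no change — [vkopey]
  Rule 3 Initial Consonant Epenthesis: no change — [vkopey]
  Rule 4 Progressive Voicing Assimilation: [vkopey] → [vgopey]
  Rule 5 Final Devoicing: no change — [vgopey]
/meyitgaf/:
  Rule 1 Medial Vowel Deletion: [meyitgaf] → [meytgaf]
  Rule 2 Voicing Between Vowels: no change — [meytgaf]
  Rule 3 Initial Consonant Epenthesis: no change — [meytgaf]
  Rule 4 Progressive Voicing Assimilation: [meytgaf] → [meytkaf]
  Rule 5 Final Devoicing: no change — [meytkaf]
/dozizkov/:
  Rule 1 Medial Vowel Deletion: [dozizkov] → [dozzkov]
  Rule 2 Voicing Between Vowels: no change — [dozzkov]
  Rule 3 Initial Consonant Epenthesis: no change — [dozzkov]
  Rule 4 Progressive Voicing Assimilation: [dozzkov] → [dozzgov]
  Rule 5 Final Devoicing: [dozzgov] → [dozzgof]

[vgopey], [meytkaf], [dozzgof]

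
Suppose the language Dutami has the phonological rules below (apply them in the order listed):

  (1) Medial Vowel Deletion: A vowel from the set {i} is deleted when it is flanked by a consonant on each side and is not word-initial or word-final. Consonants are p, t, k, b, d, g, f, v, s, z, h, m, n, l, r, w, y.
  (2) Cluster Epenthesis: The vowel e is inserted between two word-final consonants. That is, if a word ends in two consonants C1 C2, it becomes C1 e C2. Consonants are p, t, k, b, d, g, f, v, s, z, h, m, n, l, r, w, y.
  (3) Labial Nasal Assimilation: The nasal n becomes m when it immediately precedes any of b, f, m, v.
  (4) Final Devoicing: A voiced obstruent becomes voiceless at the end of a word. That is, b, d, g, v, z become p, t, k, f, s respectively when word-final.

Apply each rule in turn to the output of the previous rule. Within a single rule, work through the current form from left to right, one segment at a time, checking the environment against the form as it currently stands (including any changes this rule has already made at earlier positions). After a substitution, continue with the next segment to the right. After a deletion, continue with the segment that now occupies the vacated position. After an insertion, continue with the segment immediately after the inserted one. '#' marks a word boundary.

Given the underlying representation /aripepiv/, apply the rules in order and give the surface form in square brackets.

(1) Medial Vowel Deletion: [aripepiv] → [arpepv]
(2) Cluster Epenthesis: [arpepv] → [arpepev]
(3) Labial Nasal Assimilation: no change — [arpepev]
(4) Final Devoicing: [arpepev] → [arpepef]

[arpepef]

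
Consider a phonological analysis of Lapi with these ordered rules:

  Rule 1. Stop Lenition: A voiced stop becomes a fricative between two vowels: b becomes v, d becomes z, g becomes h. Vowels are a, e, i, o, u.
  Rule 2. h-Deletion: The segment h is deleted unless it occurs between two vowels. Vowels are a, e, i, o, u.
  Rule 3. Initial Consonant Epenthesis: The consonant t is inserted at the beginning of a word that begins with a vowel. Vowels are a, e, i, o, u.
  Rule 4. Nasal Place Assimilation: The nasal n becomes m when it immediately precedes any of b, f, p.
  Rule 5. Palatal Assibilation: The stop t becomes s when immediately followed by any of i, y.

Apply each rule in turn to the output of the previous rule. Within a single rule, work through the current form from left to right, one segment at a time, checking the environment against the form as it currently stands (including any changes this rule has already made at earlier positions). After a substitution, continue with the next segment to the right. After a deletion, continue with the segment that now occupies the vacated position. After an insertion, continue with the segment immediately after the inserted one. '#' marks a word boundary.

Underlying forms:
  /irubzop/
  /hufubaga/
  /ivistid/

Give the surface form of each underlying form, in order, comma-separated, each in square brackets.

/irubzop/:
  Rule 1 Stop Lenition: no change — [irubzop]
  Rule 2 h-Deletion: no change — [irubzop]
  Rule 3 Initial Consonant Epenthesis: [irubzop] → [tirubzop]
  Rule 4 Nasal Place Assimilation: no change — [tirubzop]
  Rule 5 Palatal Assibilation: [tirubzop] → [sirubzop]
/hufubaga/:
  Rule 1 Stop Lenition: [hufubaga] → [hufuvaha]
  Rule 2 h-Deletion: [hufuvaha] → [ufuvaha]
  Rule 3 Initial Consonant Epenthesis: [ufuvaha] → [tufuvaha]
  Rule 4 Nasal Place Assimilation: no change — [tufuvaha]
  Rule 5 Palatal Assibilation: no change — [tufuvaha]
/ivistid/:
  Rule 1 Stop Lenition: no change — [ivistid]
  Rule 2 h-Deletion: no change — [ivistid]
  Rule 3 Initial Consonant Epenthesis: [ivistid] → [tivistid]
  Rule 4 Nasal Place Assimilation: no change — [tivistid]
  Rule 5 Palatal Assibilation: [tivistid] → [sivissid]

[sirubzop], [tufuvaha], [sivissid]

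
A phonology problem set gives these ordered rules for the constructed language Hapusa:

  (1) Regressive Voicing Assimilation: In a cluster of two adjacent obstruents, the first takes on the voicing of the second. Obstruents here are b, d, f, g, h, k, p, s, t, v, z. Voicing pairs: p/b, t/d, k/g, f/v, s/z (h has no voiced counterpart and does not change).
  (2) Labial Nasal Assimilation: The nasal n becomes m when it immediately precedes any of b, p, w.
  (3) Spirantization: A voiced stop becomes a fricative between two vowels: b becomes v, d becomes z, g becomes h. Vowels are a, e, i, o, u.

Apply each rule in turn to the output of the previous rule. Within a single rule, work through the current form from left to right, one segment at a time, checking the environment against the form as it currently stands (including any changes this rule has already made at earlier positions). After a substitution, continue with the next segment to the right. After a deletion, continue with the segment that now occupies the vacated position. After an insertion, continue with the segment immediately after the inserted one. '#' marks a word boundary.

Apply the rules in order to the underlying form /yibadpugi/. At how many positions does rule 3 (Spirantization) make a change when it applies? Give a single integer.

2

(1) Regressive Voicing Assimilation: [yibadpugi] → [yibatpugi]
(2) Labial Nasal Assimilation: no change — [yibatpugi]
(3) Spirantization: [yibatpugi] → [yivatpuhi]
Rule 3 changed 2 position(s).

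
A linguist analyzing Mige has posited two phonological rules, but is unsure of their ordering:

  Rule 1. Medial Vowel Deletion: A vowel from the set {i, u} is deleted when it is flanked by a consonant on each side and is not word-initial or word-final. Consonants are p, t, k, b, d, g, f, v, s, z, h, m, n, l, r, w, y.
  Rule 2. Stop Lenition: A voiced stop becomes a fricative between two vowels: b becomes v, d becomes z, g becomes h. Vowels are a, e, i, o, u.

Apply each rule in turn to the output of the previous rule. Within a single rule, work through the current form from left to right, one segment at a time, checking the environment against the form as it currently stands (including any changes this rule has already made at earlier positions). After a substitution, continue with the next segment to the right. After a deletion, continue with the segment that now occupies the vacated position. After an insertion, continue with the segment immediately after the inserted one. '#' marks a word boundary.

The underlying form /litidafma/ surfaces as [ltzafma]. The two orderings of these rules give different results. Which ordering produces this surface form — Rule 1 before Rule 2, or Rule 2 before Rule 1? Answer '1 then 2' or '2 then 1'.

2 then 1

Order 1 then 2:
  1 Medial Vowel Deletion: [litidafma] → [ltdafma]
  2 Stop Lenition: no change — [ltdafma]
  result: [ltdafma]
Order 2 then 1:
  2 Stop Lenition: [litidafma] → [litizafma]
  1 Medial Vowel Deletion: [litizafma] → [ltzafma]
  result: [ltzafma]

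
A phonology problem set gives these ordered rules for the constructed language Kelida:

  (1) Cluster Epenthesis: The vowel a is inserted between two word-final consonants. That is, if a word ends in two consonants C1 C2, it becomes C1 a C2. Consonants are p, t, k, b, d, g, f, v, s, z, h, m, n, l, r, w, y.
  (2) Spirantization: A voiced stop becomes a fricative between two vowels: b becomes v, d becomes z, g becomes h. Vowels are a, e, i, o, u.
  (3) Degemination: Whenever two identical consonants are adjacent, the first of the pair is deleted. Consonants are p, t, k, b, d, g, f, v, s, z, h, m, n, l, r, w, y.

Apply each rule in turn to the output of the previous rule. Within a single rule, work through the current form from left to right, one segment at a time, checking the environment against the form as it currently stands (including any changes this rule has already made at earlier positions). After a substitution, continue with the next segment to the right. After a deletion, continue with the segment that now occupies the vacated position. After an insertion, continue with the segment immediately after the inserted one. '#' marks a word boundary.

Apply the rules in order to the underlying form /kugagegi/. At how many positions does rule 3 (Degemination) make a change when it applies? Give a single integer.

0

(1) Cluster Epenthesis: no change — [kugagegi]
(2) Spirantization: [kugagegi] → [kuhahehi]
(3) Degemination: no change — [kuhahehi]
Rule 3 changed 0 position(s).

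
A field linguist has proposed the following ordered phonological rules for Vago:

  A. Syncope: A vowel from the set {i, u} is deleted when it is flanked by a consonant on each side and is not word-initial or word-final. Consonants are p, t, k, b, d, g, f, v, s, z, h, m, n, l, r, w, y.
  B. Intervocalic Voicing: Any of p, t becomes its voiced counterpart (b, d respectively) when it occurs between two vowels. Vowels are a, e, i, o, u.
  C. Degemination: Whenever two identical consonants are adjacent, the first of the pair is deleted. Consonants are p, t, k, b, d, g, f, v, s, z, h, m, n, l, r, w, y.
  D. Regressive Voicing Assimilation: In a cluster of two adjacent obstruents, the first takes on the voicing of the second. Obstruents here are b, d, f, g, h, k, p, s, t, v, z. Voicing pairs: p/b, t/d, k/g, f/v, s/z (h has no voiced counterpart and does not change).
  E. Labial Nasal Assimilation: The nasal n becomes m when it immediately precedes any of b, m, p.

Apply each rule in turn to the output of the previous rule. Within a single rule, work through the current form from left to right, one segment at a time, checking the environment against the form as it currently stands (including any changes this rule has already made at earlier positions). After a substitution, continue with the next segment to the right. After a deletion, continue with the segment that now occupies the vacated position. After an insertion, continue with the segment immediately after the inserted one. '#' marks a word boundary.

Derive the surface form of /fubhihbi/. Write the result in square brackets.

A Syncope: [fubhihbi] → [fbhhbi]
B Intervocalic Voicing: no change — [fbhhbi]
C Degemination: [fbhhbi] → [fbhbi]
D Regressive Voicing Assimilation: [fbhbi] → [vphbi]
E Labial Nasal Assimilation: no change — [vphbi]

[vphbi]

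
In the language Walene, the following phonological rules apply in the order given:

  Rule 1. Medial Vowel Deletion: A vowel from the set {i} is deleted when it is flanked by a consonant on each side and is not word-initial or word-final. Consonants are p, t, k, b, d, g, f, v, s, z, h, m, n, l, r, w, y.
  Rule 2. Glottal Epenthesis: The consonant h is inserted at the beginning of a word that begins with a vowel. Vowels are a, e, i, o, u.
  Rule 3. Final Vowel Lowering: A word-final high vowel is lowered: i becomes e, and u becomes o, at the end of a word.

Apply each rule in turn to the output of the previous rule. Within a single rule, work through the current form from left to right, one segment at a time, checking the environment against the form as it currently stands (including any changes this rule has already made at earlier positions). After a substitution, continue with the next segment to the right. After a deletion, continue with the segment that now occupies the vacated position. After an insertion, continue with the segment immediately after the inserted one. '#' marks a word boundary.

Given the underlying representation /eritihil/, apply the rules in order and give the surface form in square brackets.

[herthl]

Rule 1 Medial Vowel Deletion: [eritihil] → [erthl]
Rule 2 Glottal Epenthesis: [erthl] → [herthl]
Rule 3 Final Vowel Lowering: no change — [herthl]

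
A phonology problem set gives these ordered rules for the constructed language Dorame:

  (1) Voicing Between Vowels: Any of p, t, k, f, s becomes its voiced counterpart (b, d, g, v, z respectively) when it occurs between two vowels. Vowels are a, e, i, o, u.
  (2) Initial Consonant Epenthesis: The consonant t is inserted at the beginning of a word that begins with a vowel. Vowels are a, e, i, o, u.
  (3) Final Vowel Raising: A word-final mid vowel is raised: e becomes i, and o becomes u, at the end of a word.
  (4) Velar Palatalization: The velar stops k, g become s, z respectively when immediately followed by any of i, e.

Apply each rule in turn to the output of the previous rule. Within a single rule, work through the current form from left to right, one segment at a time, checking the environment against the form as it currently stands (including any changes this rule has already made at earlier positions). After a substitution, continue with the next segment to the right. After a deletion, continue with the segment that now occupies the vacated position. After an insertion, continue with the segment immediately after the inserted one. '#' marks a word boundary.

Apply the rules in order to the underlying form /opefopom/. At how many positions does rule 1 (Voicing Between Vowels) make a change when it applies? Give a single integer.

(1) Voicing Between Vowels: [opefopom] → [obevobom]
(2) Initial Consonant Epenthesis: [obevobom] → [tobevobom]
(3) Final Vowel Raising: no change — [tobevobom]
(4) Velar Palatalization: no change — [tobevobom]
Rule 1 changed 3 position(s).

3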